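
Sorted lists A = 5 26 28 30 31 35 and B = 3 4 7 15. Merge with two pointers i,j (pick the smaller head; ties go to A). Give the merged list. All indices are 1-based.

[i=1,j=1] A[i]=5>B[j]=3 take 3 → j++
[i=1,j=2] A[i]=5>B[j]=4 take 4 → j++
[i=1,j=3] A[i]=5<=B[j]=7 take 5 → i++
[i=2,j=3] A[i]=26>B[j]=7 take 7 → j++
[i=2,j=4] A[i]=26>B[j]=15 take 15 → j++
[i=2,j=5] B done, take A[i]=26 → i++
[i=3,j=5] B done, take A[i]=28 → i++
[i=4,j=5] B done, take A[i]=30 → i++
[i=5,j=5] B done, take A[i]=31 → i++
[i=6,j=5] B done, take A[i]=35 → i++

[3, 4, 5, 7, 15, 26, 28, 30, 31, 35]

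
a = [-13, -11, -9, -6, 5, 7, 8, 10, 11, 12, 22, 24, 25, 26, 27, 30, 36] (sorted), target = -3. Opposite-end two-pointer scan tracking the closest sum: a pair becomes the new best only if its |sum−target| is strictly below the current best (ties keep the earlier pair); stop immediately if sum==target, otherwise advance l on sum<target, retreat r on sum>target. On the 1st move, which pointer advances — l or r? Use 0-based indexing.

l=0 r=16: -13+36=23 d=26 *, r--

r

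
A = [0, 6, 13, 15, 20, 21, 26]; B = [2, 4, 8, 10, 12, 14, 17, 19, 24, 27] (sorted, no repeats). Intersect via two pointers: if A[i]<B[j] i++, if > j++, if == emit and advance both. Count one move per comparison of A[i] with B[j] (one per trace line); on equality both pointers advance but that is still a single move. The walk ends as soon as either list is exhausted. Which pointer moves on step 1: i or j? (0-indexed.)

i=0 j=0: 0<2, i++

i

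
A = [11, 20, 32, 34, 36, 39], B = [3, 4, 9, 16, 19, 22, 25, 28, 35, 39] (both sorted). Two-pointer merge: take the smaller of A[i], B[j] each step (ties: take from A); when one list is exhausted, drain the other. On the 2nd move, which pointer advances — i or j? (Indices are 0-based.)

j

i=0 j=0: A[i]=11>B[j]=3 take 3, j++
i=0 j=1: A[i]=11>B[j]=4 take 4, j++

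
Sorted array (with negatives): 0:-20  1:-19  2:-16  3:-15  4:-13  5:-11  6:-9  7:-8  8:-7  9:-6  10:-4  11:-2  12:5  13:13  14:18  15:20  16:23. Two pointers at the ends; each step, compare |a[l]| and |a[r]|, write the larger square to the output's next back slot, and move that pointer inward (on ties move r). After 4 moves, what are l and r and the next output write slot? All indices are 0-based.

l=0 r=16: |-20|<=|23| out[16]=529, r--
l=0 r=15: |-20|<=|20| out[15]=400, r--
l=0 r=14: |-20|>|18| out[14]=400, l++
l=1 r=14: |-19|>|18| out[13]=361, l++

l=2, r=14, next write slot=12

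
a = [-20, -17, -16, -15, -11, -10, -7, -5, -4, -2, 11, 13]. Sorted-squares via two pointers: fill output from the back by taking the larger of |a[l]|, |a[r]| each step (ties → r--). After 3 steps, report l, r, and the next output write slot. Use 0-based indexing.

l=3, r=11, next write slot=8

[0,11] |-20|>|13| out[11]=400 → l++
[1,11] |-17|>|13| out[10]=289 → l++
[2,11] |-16|>|13| out[9]=256 → l++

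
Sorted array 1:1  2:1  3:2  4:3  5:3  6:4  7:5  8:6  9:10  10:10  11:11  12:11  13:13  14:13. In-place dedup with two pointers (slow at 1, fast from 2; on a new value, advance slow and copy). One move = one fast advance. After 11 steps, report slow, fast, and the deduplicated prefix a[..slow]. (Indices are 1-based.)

slow=8, fast=13, prefix=[1, 2, 3, 4, 5, 6, 10, 11]

(s=1,f=2) a[fast]=1=a[slow] dup → fast++
(s=1,f=3) a[fast]=2≠a[slow]=1 write a[2]=2 → slow++,fast++
(s=2,f=4) a[fast]=3≠a[slow]=2 write a[3]=3 → slow++,fast++
(s=3,f=5) a[fast]=3=a[slow] dup → fast++
(s=3,f=6) a[fast]=4≠a[slow]=3 write a[4]=4 → slow++,fast++
(s=4,f=7) a[fast]=5≠a[slow]=4 write a[5]=5 → slow++,fast++
(s=5,f=8) a[fast]=6≠a[slow]=5 write a[6]=6 → slow++,fast++
(s=6,f=9) a[fast]=10≠a[slow]=6 write a[7]=10 → slow++,fast++
(s=7,f=10) a[fast]=10=a[slow] dup → fast++
(s=7,f=11) a[fast]=11≠a[slow]=10 write a[8]=11 → slow++,fast++
(s=8,f=12) a[fast]=11=a[slow] dup → fast++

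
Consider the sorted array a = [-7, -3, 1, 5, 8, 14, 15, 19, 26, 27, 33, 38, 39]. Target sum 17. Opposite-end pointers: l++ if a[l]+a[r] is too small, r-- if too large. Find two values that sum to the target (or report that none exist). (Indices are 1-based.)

no pair

[1,13] -7+39=32 >17 → r--
[1,12] -7+38=31 >17 → r--
[1,11] -7+33=26 >17 → r--
[1,10] -7+27=20 >17 → r--
[1,9] -7+26=19 >17 → r--
[1,8] -7+19=12 <17 → l++
[2,8] -3+19=16 <17 → l++
[3,8] 1+19=20 >17 → r--
[3,7] 1+15=16 <17 → l++
[4,7] 5+15=20 >17 → r--
[4,6] 5+14=19 >17 → r--
[4,5] 5+8=13 <17 → l++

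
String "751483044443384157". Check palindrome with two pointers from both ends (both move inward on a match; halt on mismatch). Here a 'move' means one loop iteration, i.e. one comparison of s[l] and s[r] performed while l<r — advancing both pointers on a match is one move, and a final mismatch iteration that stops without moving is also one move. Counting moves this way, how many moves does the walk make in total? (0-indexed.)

l=0 r=17: '7'=='7', l++,r--
l=1 r=16: '5'=='5', l++,r--
l=2 r=15: '1'=='1', l++,r--
l=3 r=14: '4'=='4', l++,r--
l=4 r=13: '8'=='8', l++,r--
l=5 r=12: '3'=='3', l++,r--
l=6 r=11: '0'!='3', stop

7 moves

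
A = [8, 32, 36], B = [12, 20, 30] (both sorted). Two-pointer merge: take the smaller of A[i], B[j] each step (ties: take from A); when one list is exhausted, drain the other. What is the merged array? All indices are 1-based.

[i=1,j=1] A[i]=8<=B[j]=12 take 8 → i++
[i=2,j=1] A[i]=32>B[j]=12 take 12 → j++
[i=2,j=2] A[i]=32>B[j]=20 take 20 → j++
[i=2,j=3] A[i]=32>B[j]=30 take 30 → j++
[i=2,j=4] B done, take A[i]=32 → i++
[i=3,j=4] B done, take A[i]=36 → i++

[8, 12, 20, 30, 32, 36]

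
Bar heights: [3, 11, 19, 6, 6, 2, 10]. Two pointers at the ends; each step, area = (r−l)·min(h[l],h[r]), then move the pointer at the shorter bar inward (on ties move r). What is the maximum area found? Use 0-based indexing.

[0,6] min(3,10)*6=18 best=18 * → l++
[1,6] min(11,10)*5=50 best=50 * → r--
[1,5] min(11,2)*4=8 best=50 → r--
[1,4] min(11,6)*3=18 best=50 → r--
[1,3] min(11,6)*2=12 best=50 → r--
[1,2] min(11,19)*1=11 best=50 → l++

max area = 50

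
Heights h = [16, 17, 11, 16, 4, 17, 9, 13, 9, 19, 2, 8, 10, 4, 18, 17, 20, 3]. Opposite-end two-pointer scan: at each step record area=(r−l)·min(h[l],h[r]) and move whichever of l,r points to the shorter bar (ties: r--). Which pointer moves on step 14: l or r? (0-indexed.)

l

[0,17] min(16,3)*17=51 best=51 * → r--
[0,16] min(16,20)*16=256 best=256 * → l++
[1,16] min(17,20)*15=255 best=256 → l++
[2,16] min(11,20)*14=154 best=256 → l++
[3,16] min(16,20)*13=208 best=256 → l++
[4,16] min(4,20)*12=48 best=256 → l++
[5,16] min(17,20)*11=187 best=256 → l++
[6,16] min(9,20)*10=90 best=256 → l++
[7,16] min(13,20)*9=117 best=256 → l++
[8,16] min(9,20)*8=72 best=256 → l++
[9,16] min(19,20)*7=133 best=256 → l++
[10,16] min(2,20)*6=12 best=256 → l++
[11,16] min(8,20)*5=40 best=256 → l++
[12,16] min(10,20)*4=40 best=256 → l++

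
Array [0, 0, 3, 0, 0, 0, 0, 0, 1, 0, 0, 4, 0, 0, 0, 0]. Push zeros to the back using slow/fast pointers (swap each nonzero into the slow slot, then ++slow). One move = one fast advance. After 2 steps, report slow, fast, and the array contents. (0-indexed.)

slow=0, fast=2, a=[0, 0, 3, 0, 0, 0, 0, 0, 1, 0, 0, 4, 0, 0, 0, 0]

slow=0 fast=0: a[fast]=0, fast++
slow=0 fast=1: a[fast]=0, fast++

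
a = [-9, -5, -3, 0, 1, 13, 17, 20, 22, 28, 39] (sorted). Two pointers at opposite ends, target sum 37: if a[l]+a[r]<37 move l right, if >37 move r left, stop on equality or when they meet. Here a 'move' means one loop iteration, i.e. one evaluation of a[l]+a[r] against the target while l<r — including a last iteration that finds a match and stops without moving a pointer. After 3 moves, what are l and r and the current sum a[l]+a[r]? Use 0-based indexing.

l=3, r=10, sum=39

[0,10] -9+39=30 <37 → l++
[1,10] -5+39=34 <37 → l++
[2,10] -3+39=36 <37 → l++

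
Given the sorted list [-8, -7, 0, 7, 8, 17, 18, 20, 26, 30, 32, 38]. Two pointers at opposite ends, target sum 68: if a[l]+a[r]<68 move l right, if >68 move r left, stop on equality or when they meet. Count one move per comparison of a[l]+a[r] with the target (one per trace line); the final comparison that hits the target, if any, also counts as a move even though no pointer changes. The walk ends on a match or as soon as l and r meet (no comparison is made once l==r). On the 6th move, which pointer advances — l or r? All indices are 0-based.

[0,11] -8+38=30 <68 → l++
[1,11] -7+38=31 <68 → l++
[2,11] 0+38=38 <68 → l++
[3,11] 7+38=45 <68 → l++
[4,11] 8+38=46 <68 → l++
[5,11] 17+38=55 <68 → l++

l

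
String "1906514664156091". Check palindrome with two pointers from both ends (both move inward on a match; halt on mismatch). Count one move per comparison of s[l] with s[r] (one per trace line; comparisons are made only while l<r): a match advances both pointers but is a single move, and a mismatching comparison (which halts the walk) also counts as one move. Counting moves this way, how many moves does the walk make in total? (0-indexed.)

8 moves

[0,15] '1'=='1' → l++,r--
[1,14] '9'=='9' → l++,r--
[2,13] '0'=='0' → l++,r--
[3,12] '6'=='6' → l++,r--
[4,11] '5'=='5' → l++,r--
[5,10] '1'=='1' → l++,r--
[6,9] '4'=='4' → l++,r--
[7,8] '6'=='6' → l++,r--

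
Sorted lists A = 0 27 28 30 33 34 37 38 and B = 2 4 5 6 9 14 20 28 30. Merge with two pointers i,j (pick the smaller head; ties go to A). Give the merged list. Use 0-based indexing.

[0, 2, 4, 5, 6, 9, 14, 20, 27, 28, 28, 30, 30, 33, 34, 37, 38]

[i=0,j=0] A[i]=0<=B[j]=2 take 0 → i++
[i=1,j=0] A[i]=27>B[j]=2 take 2 → j++
[i=1,j=1] A[i]=27>B[j]=4 take 4 → j++
[i=1,j=2] A[i]=27>B[j]=5 take 5 → j++
[i=1,j=3] A[i]=27>B[j]=6 take 6 → j++
[i=1,j=4] A[i]=27>B[j]=9 take 9 → j++
[i=1,j=5] A[i]=27>B[j]=14 take 14 → j++
[i=1,j=6] A[i]=27>B[j]=20 take 20 → j++
[i=1,j=7] A[i]=27<=B[j]=28 take 27 → i++
[i=2,j=7] A[i]=28<=B[j]=28 take 28 → i++
[i=3,j=7] A[i]=30>B[j]=28 take 28 → j++
[i=3,j=8] A[i]=30<=B[j]=30 take 30 → i++
[i=4,j=8] A[i]=33>B[j]=30 take 30 → j++
[i=4,j=9] B done, take A[i]=33 → i++
[i=5,j=9] B done, take A[i]=34 → i++
[i=6,j=9] B done, take A[i]=37 → i++
[i=7,j=9] B done, take A[i]=38 → i++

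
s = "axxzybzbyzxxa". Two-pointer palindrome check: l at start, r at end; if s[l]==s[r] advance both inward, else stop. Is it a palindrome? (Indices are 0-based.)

palindrome

l=0 r=12: 'a'=='a', l++,r--
l=1 r=11: 'x'=='x', l++,r--
l=2 r=10: 'x'=='x', l++,r--
l=3 r=9: 'z'=='z', l++,r--
l=4 r=8: 'y'=='y', l++,r--
l=5 r=7: 'b'=='b', l++,r--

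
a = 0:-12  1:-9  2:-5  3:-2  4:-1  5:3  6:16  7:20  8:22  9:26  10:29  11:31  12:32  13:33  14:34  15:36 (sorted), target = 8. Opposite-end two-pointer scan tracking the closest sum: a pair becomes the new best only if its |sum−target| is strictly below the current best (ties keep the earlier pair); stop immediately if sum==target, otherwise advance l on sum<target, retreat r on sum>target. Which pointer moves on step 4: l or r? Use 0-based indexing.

l=0 r=15: -12+36=24 d=16 *, r--
l=0 r=14: -12+34=22 d=14 *, r--
l=0 r=13: -12+33=21 d=13 *, r--
l=0 r=12: -12+32=20 d=12 *, r--

r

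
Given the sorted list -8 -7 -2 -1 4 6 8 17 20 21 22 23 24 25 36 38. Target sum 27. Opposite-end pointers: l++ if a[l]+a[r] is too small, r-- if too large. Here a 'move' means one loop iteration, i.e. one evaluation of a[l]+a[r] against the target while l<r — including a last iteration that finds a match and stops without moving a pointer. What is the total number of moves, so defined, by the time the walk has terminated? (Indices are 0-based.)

9 moves

l=0 r=15: -8+38=30 >27, r--
l=0 r=14: -8+36=28 >27, r--
l=0 r=13: -8+25=17 <27, l++
l=1 r=13: -7+25=18 <27, l++
l=2 r=13: -2+25=23 <27, l++
l=3 r=13: -1+25=24 <27, l++
l=4 r=13: 4+25=29 >27, r--
l=4 r=12: 4+24=28 >27, r--
l=4 r=11: 4+23=27, found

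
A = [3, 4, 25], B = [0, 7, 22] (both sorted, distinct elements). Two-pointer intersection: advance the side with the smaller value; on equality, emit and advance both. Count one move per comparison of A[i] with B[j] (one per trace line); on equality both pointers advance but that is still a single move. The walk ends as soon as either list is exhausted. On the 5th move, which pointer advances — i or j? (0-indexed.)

i=0 j=0: 3>0, j++
i=0 j=1: 3<7, i++
i=1 j=1: 4<7, i++
i=2 j=1: 25>7, j++
i=2 j=2: 25>22, j++

j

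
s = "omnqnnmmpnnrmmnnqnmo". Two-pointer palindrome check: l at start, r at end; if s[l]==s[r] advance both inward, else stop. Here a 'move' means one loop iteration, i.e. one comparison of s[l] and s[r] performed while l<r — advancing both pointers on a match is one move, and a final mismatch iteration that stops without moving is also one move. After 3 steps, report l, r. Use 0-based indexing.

[0,19] 'o'=='o' → l++,r--
[1,18] 'm'=='m' → l++,r--
[2,17] 'n'=='n' → l++,r--

l=3, r=16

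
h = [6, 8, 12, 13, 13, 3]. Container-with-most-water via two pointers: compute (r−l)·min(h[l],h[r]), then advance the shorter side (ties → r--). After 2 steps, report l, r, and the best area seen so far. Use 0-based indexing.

l=0 r=5: min(6,3)*5=15 best=15 *, r--
l=0 r=4: min(6,13)*4=24 best=24 *, l++

l=1, r=4, best area=24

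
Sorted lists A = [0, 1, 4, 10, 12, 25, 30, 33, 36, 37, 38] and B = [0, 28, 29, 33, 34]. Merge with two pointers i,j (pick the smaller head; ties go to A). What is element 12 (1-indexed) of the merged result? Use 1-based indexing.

[i=1,j=1] A[i]=0<=B[j]=0 take 0 → i++
[i=2,j=1] A[i]=1>B[j]=0 take 0 → j++
[i=2,j=2] A[i]=1<=B[j]=28 take 1 → i++
[i=3,j=2] A[i]=4<=B[j]=28 take 4 → i++
[i=4,j=2] A[i]=10<=B[j]=28 take 10 → i++
[i=5,j=2] A[i]=12<=B[j]=28 take 12 → i++
[i=6,j=2] A[i]=25<=B[j]=28 take 25 → i++
[i=7,j=2] A[i]=30>B[j]=28 take 28 → j++
[i=7,j=3] A[i]=30>B[j]=29 take 29 → j++
[i=7,j=4] A[i]=30<=B[j]=33 take 30 → i++
[i=8,j=4] A[i]=33<=B[j]=33 take 33 → i++
[i=9,j=4] A[i]=36>B[j]=33 take 33 → j++
[i=9,j=5] A[i]=36>B[j]=34 take 34 → j++
[i=9,j=6] B done, take A[i]=36 → i++
[i=10,j=6] B done, take A[i]=37 → i++
[i=11,j=6] B done, take A[i]=38 → i++

merged[12] = 33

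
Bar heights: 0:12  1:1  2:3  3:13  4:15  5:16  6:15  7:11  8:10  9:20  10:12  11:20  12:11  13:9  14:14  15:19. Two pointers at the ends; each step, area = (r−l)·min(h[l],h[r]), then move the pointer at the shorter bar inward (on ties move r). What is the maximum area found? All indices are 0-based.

l=0 r=15: min(12,19)*15=180 best=180 *, l++
l=1 r=15: min(1,19)*14=14 best=180, l++
l=2 r=15: min(3,19)*13=39 best=180, l++
l=3 r=15: min(13,19)*12=156 best=180, l++
l=4 r=15: min(15,19)*11=165 best=180, l++
l=5 r=15: min(16,19)*10=160 best=180, l++
l=6 r=15: min(15,19)*9=135 best=180, l++
l=7 r=15: min(11,19)*8=88 best=180, l++
l=8 r=15: min(10,19)*7=70 best=180, l++
l=9 r=15: min(20,19)*6=114 best=180, r--
l=9 r=14: min(20,14)*5=70 best=180, r--
l=9 r=13: min(20,9)*4=36 best=180, r--
l=9 r=12: min(20,11)*3=33 best=180, r--
l=9 r=11: min(20,20)*2=40 best=180, r--
l=9 r=10: min(20,12)*1=12 best=180, r--

max area = 180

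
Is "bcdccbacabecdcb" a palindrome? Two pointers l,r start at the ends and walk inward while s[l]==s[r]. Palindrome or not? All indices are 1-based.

[1,15] 'b'=='b' → l++,r--
[2,14] 'c'=='c' → l++,r--
[3,13] 'd'=='d' → l++,r--
[4,12] 'c'=='c' → l++,r--
[5,11] 'c'!='e' → stop

not a palindrome (mismatch at 5,11)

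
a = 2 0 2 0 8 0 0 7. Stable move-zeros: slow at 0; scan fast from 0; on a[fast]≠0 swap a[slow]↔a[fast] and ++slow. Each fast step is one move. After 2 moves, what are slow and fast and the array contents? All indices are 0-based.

slow=1, fast=2, a=[2, 0, 2, 0, 8, 0, 0, 7]

(s=0,f=0) a[fast]=2≠0 swap→a[0]=2 → slow++,fast++
(s=1,f=1) a[fast]=0 → fast++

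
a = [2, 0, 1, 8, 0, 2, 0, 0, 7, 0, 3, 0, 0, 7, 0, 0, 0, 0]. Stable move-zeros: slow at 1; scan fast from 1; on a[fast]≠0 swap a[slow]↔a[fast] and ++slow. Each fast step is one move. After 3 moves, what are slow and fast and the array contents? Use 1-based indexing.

slow=1 fast=1: a[fast]=2≠0 swap→a[1]=2, slow++,fast++
slow=2 fast=2: a[fast]=0, fast++
slow=2 fast=3: a[fast]=1≠0 swap→a[2]=1, slow++,fast++

slow=3, fast=4, a=[2, 1, 0, 8, 0, 2, 0, 0, 7, 0, 3, 0, 0, 7, 0, 0, 0, 0]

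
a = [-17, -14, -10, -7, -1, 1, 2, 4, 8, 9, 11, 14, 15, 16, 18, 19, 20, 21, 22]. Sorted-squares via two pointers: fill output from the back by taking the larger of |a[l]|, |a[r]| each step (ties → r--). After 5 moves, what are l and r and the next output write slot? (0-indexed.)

l=0, r=13, next write slot=13

l=0 r=18: |-17|<=|22| out[18]=484, r--
l=0 r=17: |-17|<=|21| out[17]=441, r--
l=0 r=16: |-17|<=|20| out[16]=400, r--
l=0 r=15: |-17|<=|19| out[15]=361, r--
l=0 r=14: |-17|<=|18| out[14]=324, r--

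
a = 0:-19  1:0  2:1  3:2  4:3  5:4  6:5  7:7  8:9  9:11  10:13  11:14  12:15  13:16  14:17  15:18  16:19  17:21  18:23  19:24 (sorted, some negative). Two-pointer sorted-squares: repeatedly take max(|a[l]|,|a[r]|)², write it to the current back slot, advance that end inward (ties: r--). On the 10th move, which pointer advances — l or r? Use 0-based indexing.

[0,19] |-19|<=|24| out[19]=576 → r--
[0,18] |-19|<=|23| out[18]=529 → r--
[0,17] |-19|<=|21| out[17]=441 → r--
[0,16] |-19|<=|19| out[16]=361 → r--
[0,15] |-19|>|18| out[15]=361 → l++
[1,15] |0|<=|18| out[14]=324 → r--
[1,14] |0|<=|17| out[13]=289 → r--
[1,13] |0|<=|16| out[12]=256 → r--
[1,12] |0|<=|15| out[11]=225 → r--
[1,11] |0|<=|14| out[10]=196 → r--

r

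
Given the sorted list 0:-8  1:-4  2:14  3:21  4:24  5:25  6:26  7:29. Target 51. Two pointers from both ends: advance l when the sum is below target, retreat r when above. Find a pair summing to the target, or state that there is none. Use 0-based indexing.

[0,7] -8+29=21 <51 → l++
[1,7] -4+29=25 <51 → l++
[2,7] 14+29=43 <51 → l++
[3,7] 21+29=50 <51 → l++
[4,7] 24+29=53 >51 → r--
[4,6] 24+26=50 <51 → l++
[5,6] 25+26=51 → found

(25, 26)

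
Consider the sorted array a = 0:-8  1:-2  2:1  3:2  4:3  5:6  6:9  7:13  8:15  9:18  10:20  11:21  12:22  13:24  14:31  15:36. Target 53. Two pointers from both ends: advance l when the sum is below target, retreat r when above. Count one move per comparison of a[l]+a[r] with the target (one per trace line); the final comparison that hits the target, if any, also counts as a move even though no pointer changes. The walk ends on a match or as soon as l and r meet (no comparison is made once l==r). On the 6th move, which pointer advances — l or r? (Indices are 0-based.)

l=0 r=15: -8+36=28 <53, l++
l=1 r=15: -2+36=34 <53, l++
l=2 r=15: 1+36=37 <53, l++
l=3 r=15: 2+36=38 <53, l++
l=4 r=15: 3+36=39 <53, l++
l=5 r=15: 6+36=42 <53, l++

l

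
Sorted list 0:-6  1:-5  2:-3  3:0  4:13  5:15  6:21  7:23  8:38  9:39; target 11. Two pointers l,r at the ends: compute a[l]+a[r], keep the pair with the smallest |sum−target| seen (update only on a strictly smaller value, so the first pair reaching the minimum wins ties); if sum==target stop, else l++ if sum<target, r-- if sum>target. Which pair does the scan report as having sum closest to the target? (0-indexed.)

pair (-5, 15) with sum 10 (|Δ|=1)

[0,9] -6+39=33 d=22 * → r--
[0,8] -6+38=32 d=21 * → r--
[0,7] -6+23=17 d=6 * → r--
[0,6] -6+21=15 d=4 * → r--
[0,5] -6+15=9 d=2 * → l++
[1,5] -5+15=10 d=1 * → l++
[2,5] -3+15=12 d=1 → r--
[2,4] -3+13=10 d=1 → l++
[3,4] 0+13=13 d=2 → r--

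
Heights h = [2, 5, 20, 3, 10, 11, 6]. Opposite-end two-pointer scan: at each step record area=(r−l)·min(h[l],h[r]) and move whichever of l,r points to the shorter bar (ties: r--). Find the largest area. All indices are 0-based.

[0,6] min(2,6)*6=12 best=12 * → l++
[1,6] min(5,6)*5=25 best=25 * → l++
[2,6] min(20,6)*4=24 best=25 → r--
[2,5] min(20,11)*3=33 best=33 * → r--
[2,4] min(20,10)*2=20 best=33 → r--
[2,3] min(20,3)*1=3 best=33 → r--

max area = 33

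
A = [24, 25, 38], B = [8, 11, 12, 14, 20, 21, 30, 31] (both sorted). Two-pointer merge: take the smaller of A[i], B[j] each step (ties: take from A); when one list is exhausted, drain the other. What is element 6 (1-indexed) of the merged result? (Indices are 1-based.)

merged[6] = 21

[i=1,j=1] A[i]=24>B[j]=8 take 8 → j++
[i=1,j=2] A[i]=24>B[j]=11 take 11 → j++
[i=1,j=3] A[i]=24>B[j]=12 take 12 → j++
[i=1,j=4] A[i]=24>B[j]=14 take 14 → j++
[i=1,j=5] A[i]=24>B[j]=20 take 20 → j++
[i=1,j=6] A[i]=24>B[j]=21 take 21 → j++
[i=1,j=7] A[i]=24<=B[j]=30 take 24 → i++
[i=2,j=7] A[i]=25<=B[j]=30 take 25 → i++
[i=3,j=7] A[i]=38>B[j]=30 take 30 → j++
[i=3,j=8] A[i]=38>B[j]=31 take 31 → j++
[i=3,j=9] B done, take A[i]=38 → i++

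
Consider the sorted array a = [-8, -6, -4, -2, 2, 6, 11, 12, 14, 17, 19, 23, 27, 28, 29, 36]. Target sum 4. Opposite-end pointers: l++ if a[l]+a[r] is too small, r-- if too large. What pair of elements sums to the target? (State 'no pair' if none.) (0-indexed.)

(-8, 12)

l=0 r=15: -8+36=28 >4, r--
l=0 r=14: -8+29=21 >4, r--
l=0 r=13: -8+28=20 >4, r--
l=0 r=12: -8+27=19 >4, r--
l=0 r=11: -8+23=15 >4, r--
l=0 r=10: -8+19=11 >4, r--
l=0 r=9: -8+17=9 >4, r--
l=0 r=8: -8+14=6 >4, r--
l=0 r=7: -8+12=4, found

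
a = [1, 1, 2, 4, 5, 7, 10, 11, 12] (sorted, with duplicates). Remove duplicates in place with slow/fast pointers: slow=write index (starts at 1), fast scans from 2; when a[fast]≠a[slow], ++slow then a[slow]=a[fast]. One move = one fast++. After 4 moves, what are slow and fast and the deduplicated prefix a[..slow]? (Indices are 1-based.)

(s=1,f=2) a[fast]=1=a[slow] dup → fast++
(s=1,f=3) a[fast]=2≠a[slow]=1 write a[2]=2 → slow++,fast++
(s=2,f=4) a[fast]=4≠a[slow]=2 write a[3]=4 → slow++,fast++
(s=3,f=5) a[fast]=5≠a[slow]=4 write a[4]=5 → slow++,fast++

slow=4, fast=6, prefix=[1, 2, 4, 5]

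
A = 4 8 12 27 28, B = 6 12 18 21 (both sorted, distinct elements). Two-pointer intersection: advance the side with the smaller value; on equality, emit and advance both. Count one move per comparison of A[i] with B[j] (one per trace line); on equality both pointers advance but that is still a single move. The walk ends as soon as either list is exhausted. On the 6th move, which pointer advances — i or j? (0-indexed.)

j

[i=0,j=0] 4<6 → i++
[i=1,j=0] 8>6 → j++
[i=1,j=1] 8<12 → i++
[i=2,j=1] 12==12 emit → i++,j++
[i=3,j=2] 27>18 → j++
[i=3,j=3] 27>21 → j++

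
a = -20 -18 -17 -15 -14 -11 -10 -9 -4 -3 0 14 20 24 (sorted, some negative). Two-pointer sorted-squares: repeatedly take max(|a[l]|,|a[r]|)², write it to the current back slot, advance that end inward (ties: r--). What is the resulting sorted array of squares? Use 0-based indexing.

l=0 r=13: |-20|<=|24| out[13]=576, r--
l=0 r=12: |-20|<=|20| out[12]=400, r--
l=0 r=11: |-20|>|14| out[11]=400, l++
l=1 r=11: |-18|>|14| out[10]=324, l++
l=2 r=11: |-17|>|14| out[9]=289, l++
l=3 r=11: |-15|>|14| out[8]=225, l++
l=4 r=11: |-14|<=|14| out[7]=196, r--
l=4 r=10: |-14|>|0| out[6]=196, l++
l=5 r=10: |-11|>|0| out[5]=121, l++
l=6 r=10: |-10|>|0| out[4]=100, l++
l=7 r=10: |-9|>|0| out[3]=81, l++
l=8 r=10: |-4|>|0| out[2]=16, l++
l=9 r=10: |-3|>|0| out[1]=9, l++
l=10 r=10: |0|<=|0| out[0]=0, r--

[0, 9, 16, 81, 100, 121, 196, 196, 225, 289, 324, 400, 400, 576]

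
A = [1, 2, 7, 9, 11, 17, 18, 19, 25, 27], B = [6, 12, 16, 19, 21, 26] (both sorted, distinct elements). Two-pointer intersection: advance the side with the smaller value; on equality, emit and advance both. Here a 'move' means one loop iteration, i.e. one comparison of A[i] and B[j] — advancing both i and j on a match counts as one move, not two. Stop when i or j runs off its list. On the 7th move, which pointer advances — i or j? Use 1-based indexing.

j

i=1 j=1: 1<6, i++
i=2 j=1: 2<6, i++
i=3 j=1: 7>6, j++
i=3 j=2: 7<12, i++
i=4 j=2: 9<12, i++
i=5 j=2: 11<12, i++
i=6 j=2: 17>12, j++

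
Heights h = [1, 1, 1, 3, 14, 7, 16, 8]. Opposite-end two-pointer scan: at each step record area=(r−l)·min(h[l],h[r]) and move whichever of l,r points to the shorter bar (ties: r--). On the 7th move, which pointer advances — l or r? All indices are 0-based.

l

[0,7] min(1,8)*7=7 best=7 * → l++
[1,7] min(1,8)*6=6 best=7 → l++
[2,7] min(1,8)*5=5 best=7 → l++
[3,7] min(3,8)*4=12 best=12 * → l++
[4,7] min(14,8)*3=24 best=24 * → r--
[4,6] min(14,16)*2=28 best=28 * → l++
[5,6] min(7,16)*1=7 best=28 → l++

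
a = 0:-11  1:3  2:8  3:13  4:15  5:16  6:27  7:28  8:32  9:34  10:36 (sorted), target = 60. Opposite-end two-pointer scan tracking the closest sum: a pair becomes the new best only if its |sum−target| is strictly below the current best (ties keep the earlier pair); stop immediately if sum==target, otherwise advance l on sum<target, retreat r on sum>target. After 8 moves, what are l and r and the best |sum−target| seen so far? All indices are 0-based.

[0,10] -11+36=25 d=35 * → l++
[1,10] 3+36=39 d=21 * → l++
[2,10] 8+36=44 d=16 * → l++
[3,10] 13+36=49 d=11 * → l++
[4,10] 15+36=51 d=9 * → l++
[5,10] 16+36=52 d=8 * → l++
[6,10] 27+36=63 d=3 * → r--
[6,9] 27+34=61 d=1 * → r--

l=6, r=8, best |Δ|=1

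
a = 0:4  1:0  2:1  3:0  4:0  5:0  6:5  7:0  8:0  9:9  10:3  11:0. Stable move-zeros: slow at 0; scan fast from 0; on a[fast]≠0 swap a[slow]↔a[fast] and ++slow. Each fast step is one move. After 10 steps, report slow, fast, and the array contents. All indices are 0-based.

slow=4, fast=10, a=[4, 1, 5, 9, 0, 0, 0, 0, 0, 0, 3, 0]

(s=0,f=0) a[fast]=4≠0 swap→a[0]=4 → slow++,fast++
(s=1,f=1) a[fast]=0 → fast++
(s=1,f=2) a[fast]=1≠0 swap→a[1]=1 → slow++,fast++
(s=2,f=3) a[fast]=0 → fast++
(s=2,f=4) a[fast]=0 → fast++
(s=2,f=5) a[fast]=0 → fast++
(s=2,f=6) a[fast]=5≠0 swap→a[2]=5 → slow++,fast++
(s=3,f=7) a[fast]=0 → fast++
(s=3,f=8) a[fast]=0 → fast++
(s=3,f=9) a[fast]=9≠0 swap→a[3]=9 → slow++,fast++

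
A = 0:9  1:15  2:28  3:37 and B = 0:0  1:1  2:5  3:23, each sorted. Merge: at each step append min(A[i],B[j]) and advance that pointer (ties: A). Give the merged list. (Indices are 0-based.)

[0, 1, 5, 9, 15, 23, 28, 37]

i=0 j=0: A[i]=9>B[j]=0 take 0, j++
i=0 j=1: A[i]=9>B[j]=1 take 1, j++
i=0 j=2: A[i]=9>B[j]=5 take 5, j++
i=0 j=3: A[i]=9<=B[j]=23 take 9, i++
i=1 j=3: A[i]=15<=B[j]=23 take 15, i++
i=2 j=3: A[i]=28>B[j]=23 take 23, j++
i=2 j=4: B done, take A[i]=28, i++
i=3 j=4: B done, take A[i]=37, i++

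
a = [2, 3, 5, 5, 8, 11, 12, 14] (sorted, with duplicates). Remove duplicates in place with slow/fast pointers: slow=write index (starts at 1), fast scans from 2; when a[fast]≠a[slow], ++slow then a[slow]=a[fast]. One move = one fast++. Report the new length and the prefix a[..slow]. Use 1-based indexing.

length 7; prefix = [2, 3, 5, 8, 11, 12, 14]

(s=1,f=2) a[fast]=3≠a[slow]=2 write a[2]=3 → slow++,fast++
(s=2,f=3) a[fast]=5≠a[slow]=3 write a[3]=5 → slow++,fast++
(s=3,f=4) a[fast]=5=a[slow] dup → fast++
(s=3,f=5) a[fast]=8≠a[slow]=5 write a[4]=8 → slow++,fast++
(s=4,f=6) a[fast]=11≠a[slow]=8 write a[5]=11 → slow++,fast++
(s=5,f=7) a[fast]=12≠a[slow]=11 write a[6]=12 → slow++,fast++
(s=6,f=8) a[fast]=14≠a[slow]=12 write a[7]=14 → slow++,fast++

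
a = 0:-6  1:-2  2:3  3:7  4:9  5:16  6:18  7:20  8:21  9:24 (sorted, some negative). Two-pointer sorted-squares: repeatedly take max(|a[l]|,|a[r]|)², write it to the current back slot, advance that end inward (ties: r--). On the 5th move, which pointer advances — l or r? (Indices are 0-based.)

r

l=0 r=9: |-6|<=|24| out[9]=576, r--
l=0 r=8: |-6|<=|21| out[8]=441, r--
l=0 r=7: |-6|<=|20| out[7]=400, r--
l=0 r=6: |-6|<=|18| out[6]=324, r--
l=0 r=5: |-6|<=|16| out[5]=256, r--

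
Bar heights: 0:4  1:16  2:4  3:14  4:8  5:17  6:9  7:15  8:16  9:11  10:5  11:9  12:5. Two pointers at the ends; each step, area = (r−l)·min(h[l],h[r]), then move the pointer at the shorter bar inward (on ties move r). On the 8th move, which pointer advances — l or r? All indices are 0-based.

[0,12] min(4,5)*12=48 best=48 * → l++
[1,12] min(16,5)*11=55 best=55 * → r--
[1,11] min(16,9)*10=90 best=90 * → r--
[1,10] min(16,5)*9=45 best=90 → r--
[1,9] min(16,11)*8=88 best=90 → r--
[1,8] min(16,16)*7=112 best=112 * → r--
[1,7] min(16,15)*6=90 best=112 → r--
[1,6] min(16,9)*5=45 best=112 → r--

r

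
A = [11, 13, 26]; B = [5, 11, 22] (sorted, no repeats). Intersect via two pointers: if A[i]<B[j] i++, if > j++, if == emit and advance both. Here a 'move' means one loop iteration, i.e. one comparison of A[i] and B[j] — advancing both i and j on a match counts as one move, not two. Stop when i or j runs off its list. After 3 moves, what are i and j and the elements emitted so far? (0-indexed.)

i=2, j=2, emitted=[11]

i=0 j=0: 11>5, j++
i=0 j=1: 11==11 emit, i++,j++
i=1 j=2: 13<22, i++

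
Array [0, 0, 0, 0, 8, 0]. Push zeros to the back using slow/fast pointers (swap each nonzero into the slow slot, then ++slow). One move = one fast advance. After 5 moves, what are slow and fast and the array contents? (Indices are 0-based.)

(s=0,f=0) a[fast]=0 → fast++
(s=0,f=1) a[fast]=0 → fast++
(s=0,f=2) a[fast]=0 → fast++
(s=0,f=3) a[fast]=0 → fast++
(s=0,f=4) a[fast]=8≠0 swap→a[0]=8 → slow++,fast++

slow=1, fast=5, a=[8, 0, 0, 0, 0, 0]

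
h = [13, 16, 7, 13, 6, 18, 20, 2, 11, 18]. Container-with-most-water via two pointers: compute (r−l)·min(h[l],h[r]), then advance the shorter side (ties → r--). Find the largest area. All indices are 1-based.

[1,10] min(13,18)*9=117 best=117 * → l++
[2,10] min(16,18)*8=128 best=128 * → l++
[3,10] min(7,18)*7=49 best=128 → l++
[4,10] min(13,18)*6=78 best=128 → l++
[5,10] min(6,18)*5=30 best=128 → l++
[6,10] min(18,18)*4=72 best=128 → r--
[6,9] min(18,11)*3=33 best=128 → r--
[6,8] min(18,2)*2=4 best=128 → r--
[6,7] min(18,20)*1=18 best=128 → l++

max area = 128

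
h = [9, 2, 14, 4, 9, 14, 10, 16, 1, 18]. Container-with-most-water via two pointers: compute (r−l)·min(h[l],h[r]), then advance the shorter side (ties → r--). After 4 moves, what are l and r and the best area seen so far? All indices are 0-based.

l=4, r=9, best area=98

l=0 r=9: min(9,18)*9=81 best=81 *, l++
l=1 r=9: min(2,18)*8=16 best=81, l++
l=2 r=9: min(14,18)*7=98 best=98 *, l++
l=3 r=9: min(4,18)*6=24 best=98, l++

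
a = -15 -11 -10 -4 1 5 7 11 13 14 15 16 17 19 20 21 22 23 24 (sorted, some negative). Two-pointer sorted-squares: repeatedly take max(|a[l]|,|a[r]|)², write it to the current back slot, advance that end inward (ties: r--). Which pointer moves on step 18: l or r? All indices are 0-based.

l=0 r=18: |-15|<=|24| out[18]=576, r--
l=0 r=17: |-15|<=|23| out[17]=529, r--
l=0 r=16: |-15|<=|22| out[16]=484, r--
l=0 r=15: |-15|<=|21| out[15]=441, r--
l=0 r=14: |-15|<=|20| out[14]=400, r--
l=0 r=13: |-15|<=|19| out[13]=361, r--
l=0 r=12: |-15|<=|17| out[12]=289, r--
l=0 r=11: |-15|<=|16| out[11]=256, r--
l=0 r=10: |-15|<=|15| out[10]=225, r--
l=0 r=9: |-15|>|14| out[9]=225, l++
l=1 r=9: |-11|<=|14| out[8]=196, r--
l=1 r=8: |-11|<=|13| out[7]=169, r--
l=1 r=7: |-11|<=|11| out[6]=121, r--
l=1 r=6: |-11|>|7| out[5]=121, l++
l=2 r=6: |-10|>|7| out[4]=100, l++
l=3 r=6: |-4|<=|7| out[3]=49, r--
l=3 r=5: |-4|<=|5| out[2]=25, r--
l=3 r=4: |-4|>|1| out[1]=16, l++

l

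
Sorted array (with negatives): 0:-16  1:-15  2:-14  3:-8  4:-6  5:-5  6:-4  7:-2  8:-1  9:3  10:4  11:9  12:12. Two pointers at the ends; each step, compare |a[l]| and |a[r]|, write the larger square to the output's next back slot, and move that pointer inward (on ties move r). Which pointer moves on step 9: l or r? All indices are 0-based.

r

l=0 r=12: |-16|>|12| out[12]=256, l++
l=1 r=12: |-15|>|12| out[11]=225, l++
l=2 r=12: |-14|>|12| out[10]=196, l++
l=3 r=12: |-8|<=|12| out[9]=144, r--
l=3 r=11: |-8|<=|9| out[8]=81, r--
l=3 r=10: |-8|>|4| out[7]=64, l++
l=4 r=10: |-6|>|4| out[6]=36, l++
l=5 r=10: |-5|>|4| out[5]=25, l++
l=6 r=10: |-4|<=|4| out[4]=16, r--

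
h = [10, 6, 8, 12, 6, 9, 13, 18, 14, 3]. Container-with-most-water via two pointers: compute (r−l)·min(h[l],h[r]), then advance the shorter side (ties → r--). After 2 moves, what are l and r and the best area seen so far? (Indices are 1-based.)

[1,10] min(10,3)*9=27 best=27 * → r--
[1,9] min(10,14)*8=80 best=80 * → l++

l=2, r=9, best area=80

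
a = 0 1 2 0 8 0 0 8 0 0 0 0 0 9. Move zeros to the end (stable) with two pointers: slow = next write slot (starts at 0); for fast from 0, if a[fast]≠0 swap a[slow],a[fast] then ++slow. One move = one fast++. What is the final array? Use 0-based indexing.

[1, 2, 8, 8, 9, 0, 0, 0, 0, 0, 0, 0, 0, 0]

slow=0 fast=0: a[fast]=0, fast++
slow=0 fast=1: a[fast]=1≠0 swap→a[0]=1, slow++,fast++
slow=1 fast=2: a[fast]=2≠0 swap→a[1]=2, slow++,fast++
slow=2 fast=3: a[fast]=0, fast++
slow=2 fast=4: a[fast]=8≠0 swap→a[2]=8, slow++,fast++
slow=3 fast=5: a[fast]=0, fast++
slow=3 fast=6: a[fast]=0, fast++
slow=3 fast=7: a[fast]=8≠0 swap→a[3]=8, slow++,fast++
slow=4 fast=8: a[fast]=0, fast++
slow=4 fast=9: a[fast]=0, fast++
slow=4 fast=10: a[fast]=0, fast++
slow=4 fast=11: a[fast]=0, fast++
slow=4 fast=12: a[fast]=0, fast++
slow=4 fast=13: a[fast]=9≠0 swap→a[4]=9, slow++,fast++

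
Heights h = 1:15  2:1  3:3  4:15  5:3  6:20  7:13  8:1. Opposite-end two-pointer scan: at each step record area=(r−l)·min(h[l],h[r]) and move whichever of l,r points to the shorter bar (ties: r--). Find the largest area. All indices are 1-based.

[1,8] min(15,1)*7=7 best=7 * → r--
[1,7] min(15,13)*6=78 best=78 * → r--
[1,6] min(15,20)*5=75 best=78 → l++
[2,6] min(1,20)*4=4 best=78 → l++
[3,6] min(3,20)*3=9 best=78 → l++
[4,6] min(15,20)*2=30 best=78 → l++
[5,6] min(3,20)*1=3 best=78 → l++

max area = 78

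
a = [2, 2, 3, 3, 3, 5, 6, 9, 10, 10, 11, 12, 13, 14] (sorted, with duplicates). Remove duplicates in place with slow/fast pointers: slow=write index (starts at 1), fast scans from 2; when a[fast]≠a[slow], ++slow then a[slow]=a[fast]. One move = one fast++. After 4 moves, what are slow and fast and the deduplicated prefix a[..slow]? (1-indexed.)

slow=2, fast=6, prefix=[2, 3]

(s=1,f=2) a[fast]=2=a[slow] dup → fast++
(s=1,f=3) a[fast]=3≠a[slow]=2 write a[2]=3 → slow++,fast++
(s=2,f=4) a[fast]=3=a[slow] dup → fast++
(s=2,f=5) a[fast]=3=a[slow] dup → fast++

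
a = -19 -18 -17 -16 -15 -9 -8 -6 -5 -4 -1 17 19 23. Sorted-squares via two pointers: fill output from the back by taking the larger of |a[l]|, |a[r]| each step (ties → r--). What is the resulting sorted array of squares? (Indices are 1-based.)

[1, 16, 25, 36, 64, 81, 225, 256, 289, 289, 324, 361, 361, 529]

[1,14] |-19|<=|23| out[14]=529 → r--
[1,13] |-19|<=|19| out[13]=361 → r--
[1,12] |-19|>|17| out[12]=361 → l++
[2,12] |-18|>|17| out[11]=324 → l++
[3,12] |-17|<=|17| out[10]=289 → r--
[3,11] |-17|>|-1| out[9]=289 → l++
[4,11] |-16|>|-1| out[8]=256 → l++
[5,11] |-15|>|-1| out[7]=225 → l++
[6,11] |-9|>|-1| out[6]=81 → l++
[7,11] |-8|>|-1| out[5]=64 → l++
[8,11] |-6|>|-1| out[4]=36 → l++
[9,11] |-5|>|-1| out[3]=25 → l++
[10,11] |-4|>|-1| out[2]=16 → l++
[11,11] |-1|<=|-1| out[1]=1 → r--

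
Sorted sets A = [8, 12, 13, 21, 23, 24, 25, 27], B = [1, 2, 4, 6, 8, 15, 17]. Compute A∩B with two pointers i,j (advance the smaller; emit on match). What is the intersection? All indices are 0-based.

intersection = [8]

[i=0,j=0] 8>1 → j++
[i=0,j=1] 8>2 → j++
[i=0,j=2] 8>4 → j++
[i=0,j=3] 8>6 → j++
[i=0,j=4] 8==8 emit → i++,j++
[i=1,j=5] 12<15 → i++
[i=2,j=5] 13<15 → i++
[i=3,j=5] 21>15 → j++
[i=3,j=6] 21>17 → j++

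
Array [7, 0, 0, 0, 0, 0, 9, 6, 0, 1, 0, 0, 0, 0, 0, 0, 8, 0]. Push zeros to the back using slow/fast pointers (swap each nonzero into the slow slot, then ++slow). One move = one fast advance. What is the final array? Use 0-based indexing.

[7, 9, 6, 1, 8, 0, 0, 0, 0, 0, 0, 0, 0, 0, 0, 0, 0, 0]

slow=0 fast=0: a[fast]=7≠0 swap→a[0]=7, slow++,fast++
slow=1 fast=1: a[fast]=0, fast++
slow=1 fast=2: a[fast]=0, fast++
slow=1 fast=3: a[fast]=0, fast++
slow=1 fast=4: a[fast]=0, fast++
slow=1 fast=5: a[fast]=0, fast++
slow=1 fast=6: a[fast]=9≠0 swap→a[1]=9, slow++,fast++
slow=2 fast=7: a[fast]=6≠0 swap→a[2]=6, slow++,fast++
slow=3 fast=8: a[fast]=0, fast++
slow=3 fast=9: a[fast]=1≠0 swap→a[3]=1, slow++,fast++
slow=4 fast=10: a[fast]=0, fast++
slow=4 fast=11: a[fast]=0, fast++
slow=4 fast=12: a[fast]=0, fast++
slow=4 fast=13: a[fast]=0, fast++
slow=4 fast=14: a[fast]=0, fast++
slow=4 fast=15: a[fast]=0, fast++
slow=4 fast=16: a[fast]=8≠0 swap→a[4]=8, slow++,fast++
slow=5 fast=17: a[fast]=0, fast++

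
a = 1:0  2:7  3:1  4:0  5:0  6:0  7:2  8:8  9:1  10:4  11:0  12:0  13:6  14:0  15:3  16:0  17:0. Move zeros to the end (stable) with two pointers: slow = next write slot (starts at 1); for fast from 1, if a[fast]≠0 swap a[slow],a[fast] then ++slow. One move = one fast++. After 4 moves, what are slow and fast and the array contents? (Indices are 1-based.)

slow=3, fast=5, a=[7, 1, 0, 0, 0, 0, 2, 8, 1, 4, 0, 0, 6, 0, 3, 0, 0]

slow=1 fast=1: a[fast]=0, fast++
slow=1 fast=2: a[fast]=7≠0 swap→a[1]=7, slow++,fast++
slow=2 fast=3: a[fast]=1≠0 swap→a[2]=1, slow++,fast++
slow=3 fast=4: a[fast]=0, fast++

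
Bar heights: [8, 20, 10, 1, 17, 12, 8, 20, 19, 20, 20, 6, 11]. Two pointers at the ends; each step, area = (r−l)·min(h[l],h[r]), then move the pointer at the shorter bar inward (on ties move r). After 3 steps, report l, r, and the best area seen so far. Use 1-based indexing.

l=2, r=11, best area=121

[1,13] min(8,11)*12=96 best=96 * → l++
[2,13] min(20,11)*11=121 best=121 * → r--
[2,12] min(20,6)*10=60 best=121 → r--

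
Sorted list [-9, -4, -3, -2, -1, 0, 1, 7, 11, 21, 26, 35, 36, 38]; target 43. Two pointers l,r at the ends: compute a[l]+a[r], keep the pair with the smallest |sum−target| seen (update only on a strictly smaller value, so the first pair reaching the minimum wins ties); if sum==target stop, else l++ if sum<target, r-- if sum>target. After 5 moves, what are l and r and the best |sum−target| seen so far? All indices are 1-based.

[1,14] -9+38=29 d=14 * → l++
[2,14] -4+38=34 d=9 * → l++
[3,14] -3+38=35 d=8 * → l++
[4,14] -2+38=36 d=7 * → l++
[5,14] -1+38=37 d=6 * → l++

l=6, r=14, best |Δ|=6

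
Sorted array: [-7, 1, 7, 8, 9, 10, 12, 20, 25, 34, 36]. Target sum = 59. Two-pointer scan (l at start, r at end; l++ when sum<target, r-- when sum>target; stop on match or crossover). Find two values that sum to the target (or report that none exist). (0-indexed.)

(25, 34)

l=0 r=10: -7+36=29 <59, l++
l=1 r=10: 1+36=37 <59, l++
l=2 r=10: 7+36=43 <59, l++
l=3 r=10: 8+36=44 <59, l++
l=4 r=10: 9+36=45 <59, l++
l=5 r=10: 10+36=46 <59, l++
l=6 r=10: 12+36=48 <59, l++
l=7 r=10: 20+36=56 <59, l++
l=8 r=10: 25+36=61 >59, r--
l=8 r=9: 25+34=59, found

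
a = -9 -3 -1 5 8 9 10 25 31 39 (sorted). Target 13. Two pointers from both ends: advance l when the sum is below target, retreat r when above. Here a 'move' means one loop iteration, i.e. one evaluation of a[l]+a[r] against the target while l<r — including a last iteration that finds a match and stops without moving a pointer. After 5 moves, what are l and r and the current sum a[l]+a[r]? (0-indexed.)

l=2, r=6, sum=9

l=0 r=9: -9+39=30 >13, r--
l=0 r=8: -9+31=22 >13, r--
l=0 r=7: -9+25=16 >13, r--
l=0 r=6: -9+10=1 <13, l++
l=1 r=6: -3+10=7 <13, l++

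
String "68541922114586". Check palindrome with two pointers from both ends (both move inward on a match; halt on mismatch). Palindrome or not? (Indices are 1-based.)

not a palindrome (mismatch at 6,9)

l=1 r=14: '6'=='6', l++,r--
l=2 r=13: '8'=='8', l++,r--
l=3 r=12: '5'=='5', l++,r--
l=4 r=11: '4'=='4', l++,r--
l=5 r=10: '1'=='1', l++,r--
l=6 r=9: '9'!='1', stop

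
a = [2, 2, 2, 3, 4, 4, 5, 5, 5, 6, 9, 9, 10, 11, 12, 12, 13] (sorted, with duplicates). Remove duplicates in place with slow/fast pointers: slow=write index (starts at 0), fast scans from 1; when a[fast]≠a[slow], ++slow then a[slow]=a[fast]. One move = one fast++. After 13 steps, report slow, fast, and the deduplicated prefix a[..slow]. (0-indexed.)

(s=0,f=1) a[fast]=2=a[slow] dup → fast++
(s=0,f=2) a[fast]=2=a[slow] dup → fast++
(s=0,f=3) a[fast]=3≠a[slow]=2 write a[1]=3 → slow++,fast++
(s=1,f=4) a[fast]=4≠a[slow]=3 write a[2]=4 → slow++,fast++
(s=2,f=5) a[fast]=4=a[slow] dup → fast++
(s=2,f=6) a[fast]=5≠a[slow]=4 write a[3]=5 → slow++,fast++
(s=3,f=7) a[fast]=5=a[slow] dup → fast++
(s=3,f=8) a[fast]=5=a[slow] dup → fast++
(s=3,f=9) a[fast]=6≠a[slow]=5 write a[4]=6 → slow++,fast++
(s=4,f=10) a[fast]=9≠a[slow]=6 write a[5]=9 → slow++,fast++
(s=5,f=11) a[fast]=9=a[slow] dup → fast++
(s=5,f=12) a[fast]=10≠a[slow]=9 write a[6]=10 → slow++,fast++
(s=6,f=13) a[fast]=11≠a[slow]=10 write a[7]=11 → slow++,fast++

slow=7, fast=14, prefix=[2, 3, 4, 5, 6, 9, 10, 11]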